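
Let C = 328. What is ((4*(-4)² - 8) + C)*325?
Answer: 124800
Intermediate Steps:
((4*(-4)² - 8) + C)*325 = ((4*(-4)² - 8) + 328)*325 = ((4*16 - 8) + 328)*325 = ((64 - 8) + 328)*325 = (56 + 328)*325 = 384*325 = 124800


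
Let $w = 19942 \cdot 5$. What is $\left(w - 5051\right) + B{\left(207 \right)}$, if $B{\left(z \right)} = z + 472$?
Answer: $95338$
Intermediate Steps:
$B{\left(z \right)} = 472 + z$
$w = 99710$
$\left(w - 5051\right) + B{\left(207 \right)} = \left(99710 - 5051\right) + \left(472 + 207\right) = \left(99710 - 5051\right) + 679 = 94659 + 679 = 95338$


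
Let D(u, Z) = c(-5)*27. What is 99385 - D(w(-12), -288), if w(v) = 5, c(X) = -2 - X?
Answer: 99304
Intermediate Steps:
D(u, Z) = 81 (D(u, Z) = (-2 - 1*(-5))*27 = (-2 + 5)*27 = 3*27 = 81)
99385 - D(w(-12), -288) = 99385 - 1*81 = 99385 - 81 = 99304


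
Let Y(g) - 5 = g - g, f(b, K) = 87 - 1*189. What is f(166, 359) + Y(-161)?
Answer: -97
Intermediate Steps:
f(b, K) = -102 (f(b, K) = 87 - 189 = -102)
Y(g) = 5 (Y(g) = 5 + (g - g) = 5 + 0 = 5)
f(166, 359) + Y(-161) = -102 + 5 = -97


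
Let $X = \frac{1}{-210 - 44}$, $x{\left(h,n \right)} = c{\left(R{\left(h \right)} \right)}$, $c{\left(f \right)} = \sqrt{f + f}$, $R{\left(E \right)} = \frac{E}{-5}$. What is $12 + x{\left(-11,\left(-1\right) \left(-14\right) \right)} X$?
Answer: $12 - \frac{\sqrt{110}}{1270} \approx 11.992$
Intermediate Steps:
$R{\left(E \right)} = - \frac{E}{5}$ ($R{\left(E \right)} = E \left(- \frac{1}{5}\right) = - \frac{E}{5}$)
$c{\left(f \right)} = \sqrt{2} \sqrt{f}$ ($c{\left(f \right)} = \sqrt{2 f} = \sqrt{2} \sqrt{f}$)
$x{\left(h,n \right)} = \frac{\sqrt{10} \sqrt{- h}}{5}$ ($x{\left(h,n \right)} = \sqrt{2} \sqrt{- \frac{h}{5}} = \sqrt{2} \frac{\sqrt{5} \sqrt{- h}}{5} = \frac{\sqrt{10} \sqrt{- h}}{5}$)
$X = - \frac{1}{254}$ ($X = \frac{1}{-254} = - \frac{1}{254} \approx -0.003937$)
$12 + x{\left(-11,\left(-1\right) \left(-14\right) \right)} X = 12 + \frac{\sqrt{10} \sqrt{\left(-1\right) \left(-11\right)}}{5} \left(- \frac{1}{254}\right) = 12 + \frac{\sqrt{10} \sqrt{11}}{5} \left(- \frac{1}{254}\right) = 12 + \frac{\sqrt{110}}{5} \left(- \frac{1}{254}\right) = 12 - \frac{\sqrt{110}}{1270}$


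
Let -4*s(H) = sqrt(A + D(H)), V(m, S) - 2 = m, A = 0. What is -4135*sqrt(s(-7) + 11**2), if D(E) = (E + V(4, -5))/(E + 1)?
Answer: -4135*sqrt(17424 - 6*sqrt(6))/12 ≈ -45466.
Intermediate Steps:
V(m, S) = 2 + m
D(E) = (6 + E)/(1 + E) (D(E) = (E + (2 + 4))/(E + 1) = (E + 6)/(1 + E) = (6 + E)/(1 + E))
s(H) = -sqrt((6 + H)/(1 + H))/4 (s(H) = -sqrt(0 + (6 + H)/(1 + H))/4 = -sqrt((6 + H)/(1 + H))/4)
-4135*sqrt(s(-7) + 11**2) = -4135*sqrt(-sqrt(-1/(1 - 7))/4 + 11**2) = -4135*sqrt(-sqrt(-1/(-6))/4 + 121) = -4135*sqrt(-sqrt(6)/6/4 + 121) = -4135*sqrt(-sqrt(6)/24 + 121) = -4135*sqrt(121 - sqrt(6)/24)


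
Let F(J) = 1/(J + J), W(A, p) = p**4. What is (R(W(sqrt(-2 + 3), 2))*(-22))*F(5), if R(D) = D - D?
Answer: 0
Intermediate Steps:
R(D) = 0
F(J) = 1/(2*J)
(R(W(sqrt(-2 + 3), 2))*(-22))*F(5) = (0*(-22))*((1/2)/5) = 0*((1/2)*(1/5)) = 0*(1/10) = 0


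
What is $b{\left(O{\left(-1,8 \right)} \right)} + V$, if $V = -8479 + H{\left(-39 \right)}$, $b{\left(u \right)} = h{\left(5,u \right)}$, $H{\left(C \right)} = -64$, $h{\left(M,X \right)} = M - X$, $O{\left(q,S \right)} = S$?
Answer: $-8546$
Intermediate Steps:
$b{\left(u \right)} = 5 - u$
$V = -8543$ ($V = -8479 - 64 = -8543$)
$b{\left(O{\left(-1,8 \right)} \right)} + V = \left(5 - 8\right) - 8543 = -3 - 8543 = -8546$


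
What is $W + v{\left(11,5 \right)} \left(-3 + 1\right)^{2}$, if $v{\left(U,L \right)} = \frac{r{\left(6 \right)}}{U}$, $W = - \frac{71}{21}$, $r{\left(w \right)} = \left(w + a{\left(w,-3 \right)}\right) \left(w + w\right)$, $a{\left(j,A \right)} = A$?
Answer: $\frac{2243}{231} \approx 9.71$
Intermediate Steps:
$r{\left(w \right)} = 2 w \left(-3 + w\right)$ ($r{\left(w \right)} = \left(w - 3\right) \left(w + w\right) = \left(-3 + w\right) 2 w = 2 w \left(-3 + w\right)$)
$W = - \frac{71}{21}$ ($W = \left(-71\right) \frac{1}{21} = - \frac{71}{21} \approx -3.381$)
$v{\left(U,L \right)} = \frac{36}{U}$ ($v{\left(U,L \right)} = \frac{2 \cdot 6 \left(-3 + 6\right)}{U} = \frac{2 \cdot 6 \cdot 3}{U} = \frac{36}{U}$)
$W + v{\left(11,5 \right)} \left(-3 + 1\right)^{2} = - \frac{71}{21} + \frac{36}{11} \left(-3 + 1\right)^{2} = - \frac{71}{21} + 36 \cdot \frac{1}{11} \left(-2\right)^{2} = - \frac{71}{21} + \frac{36}{11} \cdot 4 = - \frac{71}{21} + \frac{144}{11} = \frac{2243}{231}$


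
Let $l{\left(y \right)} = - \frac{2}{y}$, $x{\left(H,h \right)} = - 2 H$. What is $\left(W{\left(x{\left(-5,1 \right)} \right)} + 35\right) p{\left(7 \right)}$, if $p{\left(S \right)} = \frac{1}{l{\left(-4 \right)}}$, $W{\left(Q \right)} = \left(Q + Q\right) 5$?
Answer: $270$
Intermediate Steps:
$W{\left(Q \right)} = 10 Q$ ($W{\left(Q \right)} = 2 Q 5 = 10 Q$)
$p{\left(S \right)} = 2$ ($p{\left(S \right)} = \frac{1}{\left(-2\right) \frac{1}{-4}} = \frac{1}{\left(-2\right) \left(- \frac{1}{4}\right)} = \frac{1}{\frac{1}{2}} = 2$)
$\left(W{\left(x{\left(-5,1 \right)} \right)} + 35\right) p{\left(7 \right)} = \left(10 \left(\left(-2\right) \left(-5\right)\right) + 35\right) 2 = \left(10 \cdot 10 + 35\right) 2 = \left(100 + 35\right) 2 = 135 \cdot 2 = 270$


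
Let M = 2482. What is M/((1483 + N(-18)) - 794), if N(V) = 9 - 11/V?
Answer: 44676/12575 ≈ 3.5528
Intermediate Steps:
N(V) = 9 - 11/V
M/((1483 + N(-18)) - 794) = 2482/((1483 + (9 - 11/(-18))) - 794) = 2482/((1483 + (9 - 11*(-1/18))) - 794) = 2482/((1483 + (9 + 11/18)) - 794) = 2482/((1483 + 173/18) - 794) = 2482/(26867/18 - 794) = 2482/(12575/18) = 2482*(18/12575) = 44676/12575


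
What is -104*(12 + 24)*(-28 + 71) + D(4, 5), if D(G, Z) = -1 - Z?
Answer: -160998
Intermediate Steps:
-104*(12 + 24)*(-28 + 71) + D(4, 5) = -104*(12 + 24)*(-28 + 71) + (-1 - 1*5) = -3744*43 + (-1 - 5) = -104*1548 - 6 = -160992 - 6 = -160998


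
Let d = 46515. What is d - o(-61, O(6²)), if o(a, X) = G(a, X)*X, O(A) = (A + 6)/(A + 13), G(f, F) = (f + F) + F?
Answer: 2281725/49 ≈ 46566.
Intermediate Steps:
G(f, F) = f + 2*F (G(f, F) = (F + f) + F = f + 2*F)
O(A) = (6 + A)/(13 + A)
o(a, X) = X*(a + 2*X) (o(a, X) = (a + 2*X)*X = X*(a + 2*X))
d - o(-61, O(6²)) = 46515 - (6 + 6²)/(13 + 6²)*(-61 + 2*((6 + 6²)/(13 + 6²))) = 46515 - (6 + 36)/(13 + 36)*(-61 + 2*((6 + 36)/(13 + 36))) = 46515 - 42/49*(-61 + 2*(42/49)) = 46515 - (1/49)*42*(-61 + 2*((1/49)*42)) = 46515 - 6*(-61 + 2*(6/7))/7 = 46515 - 6*(-61 + 12/7)/7 = 46515 - 6*(-415)/(7*7) = 46515 - 1*(-2490/49) = 46515 + 2490/49 = 2281725/49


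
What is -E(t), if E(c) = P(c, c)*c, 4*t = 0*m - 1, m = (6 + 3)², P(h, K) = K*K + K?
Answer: -3/64 ≈ -0.046875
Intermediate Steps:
P(h, K) = K + K² (P(h, K) = K² + K = K + K²)
m = 81 (m = 9² = 81)
t = -¼ (t = (0*81 - 1)/4 = (0 - 1)/4 = (¼)*(-1) = -¼ ≈ -0.25000)
E(c) = c²*(1 + c) (E(c) = (c*(1 + c))*c = c²*(1 + c))
-E(t) = -(-¼)²*(1 - ¼) = -3/(16*4) = -1*3/64 = -3/64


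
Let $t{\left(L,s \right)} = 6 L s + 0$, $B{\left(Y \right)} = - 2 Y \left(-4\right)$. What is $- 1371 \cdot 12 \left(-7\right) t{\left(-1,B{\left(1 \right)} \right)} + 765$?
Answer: $-5527107$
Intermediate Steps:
$B{\left(Y \right)} = 8 Y$
$t{\left(L,s \right)} = 6 L s$ ($t{\left(L,s \right)} = 6 L s + 0 = 6 L s$)
$- 1371 \cdot 12 \left(-7\right) t{\left(-1,B{\left(1 \right)} \right)} + 765 = - 1371 \cdot 12 \left(-7\right) 6 \left(-1\right) 8 \cdot 1 + 765 = - 1371 \left(- 84 \cdot 6 \left(-1\right) 8\right) + 765 = - 1371 \left(\left(-84\right) \left(-48\right)\right) + 765 = \left(-1371\right) 4032 + 765 = -5527872 + 765 = -5527107$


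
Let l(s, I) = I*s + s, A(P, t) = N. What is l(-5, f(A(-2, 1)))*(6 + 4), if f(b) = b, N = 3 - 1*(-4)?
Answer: -400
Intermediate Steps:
N = 7 (N = 3 + 4 = 7)
A(P, t) = 7
l(s, I) = s + I*s
l(-5, f(A(-2, 1)))*(6 + 4) = (-5*(1 + 7))*(6 + 4) = -5*8*10 = -40*10 = -400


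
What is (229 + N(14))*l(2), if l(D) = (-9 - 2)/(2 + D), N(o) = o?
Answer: -2673/4 ≈ -668.25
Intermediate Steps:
l(D) = -11/(2 + D)
(229 + N(14))*l(2) = (229 + 14)*(-11/(2 + 2)) = 243*(-11/4) = -2673/4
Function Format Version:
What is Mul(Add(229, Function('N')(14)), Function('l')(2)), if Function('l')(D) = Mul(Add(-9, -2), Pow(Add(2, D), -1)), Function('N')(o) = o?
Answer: Rational(-2673, 4) ≈ -668.25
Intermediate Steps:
Function('l')(D) = Mul(-11, Pow(Add(2, D), -1))
Mul(Add(229, Function('N')(14)), Function('l')(2)) = Mul(Add(229, 14), Mul(-11, Pow(Add(2, 2), -1))) = Mul(243, Mul(-11, Pow(4, -1))) = Mul(243, Mul(-11, Rational(1, 4))) = Mul(243, Rational(-11, 4)) = Rational(-2673, 4)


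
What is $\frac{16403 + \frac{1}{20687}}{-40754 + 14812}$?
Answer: $- \frac{169664431}{268331077} \approx -0.63229$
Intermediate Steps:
$\frac{16403 + \frac{1}{20687}}{-40754 + 14812} = \frac{16403 + \frac{1}{20687}}{-25942} = \frac{339328862}{20687} \left(- \frac{1}{25942}\right) = - \frac{169664431}{268331077}$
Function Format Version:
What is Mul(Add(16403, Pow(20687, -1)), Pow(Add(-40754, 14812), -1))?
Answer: Rational(-169664431, 268331077) ≈ -0.63229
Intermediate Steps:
Mul(Add(16403, Pow(20687, -1)), Pow(Add(-40754, 14812), -1)) = Mul(Add(16403, Rational(1, 20687)), Pow(-25942, -1)) = Mul(Rational(339328862, 20687), Rational(-1, 25942)) = Rational(-169664431, 268331077)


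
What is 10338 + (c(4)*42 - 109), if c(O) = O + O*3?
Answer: 10901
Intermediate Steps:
c(O) = 4*O (c(O) = O + 3*O = 4*O)
10338 + (c(4)*42 - 109) = 10338 + ((4*4)*42 - 109) = 10338 + (16*42 - 109) = 10338 + (672 - 109) = 10338 + 563 = 10901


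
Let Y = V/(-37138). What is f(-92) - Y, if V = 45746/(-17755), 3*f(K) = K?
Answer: -30331787359/989077785 ≈ -30.667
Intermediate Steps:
f(K) = K/3
V = -45746/17755 (V = 45746*(-1/17755) = -45746/17755 ≈ -2.5765)
Y = 22873/329692595 (Y = -45746/17755/(-37138) = -45746/17755*(-1/37138) = 22873/329692595 ≈ 6.9377e-5)
f(-92) - Y = (1/3)*(-92) - 1*22873/329692595 = -92/3 - 22873/329692595 = -30331787359/989077785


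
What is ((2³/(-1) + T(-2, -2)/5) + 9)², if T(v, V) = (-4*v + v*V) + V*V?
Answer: 441/25 ≈ 17.640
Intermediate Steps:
T(v, V) = V² - 4*v + V*v (T(v, V) = (-4*v + V*v) + V² = V² - 4*v + V*v)
((2³/(-1) + T(-2, -2)/5) + 9)² = ((2³/(-1) + ((-2)² - 4*(-2) - 2*(-2))/5) + 9)² = ((8*(-1) + (4 + 8 + 4)*(⅕)) + 9)² = ((-8 + 16*(⅕)) + 9)² = ((-8 + 16/5) + 9)² = (-24/5 + 9)² = (21/5)² = 441/25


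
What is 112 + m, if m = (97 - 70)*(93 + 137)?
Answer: 6322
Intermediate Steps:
m = 6210 (m = 27*230 = 6210)
112 + m = 112 + 6210 = 6322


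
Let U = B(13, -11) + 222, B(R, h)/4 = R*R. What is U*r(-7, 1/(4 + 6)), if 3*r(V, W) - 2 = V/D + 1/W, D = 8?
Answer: 39961/12 ≈ 3330.1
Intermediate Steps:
B(R, h) = 4*R² (B(R, h) = 4*(R*R) = 4*R²)
r(V, W) = ⅔ + 1/(3*W) + V/24 (r(V, W) = ⅔ + (V/8 + 1/W)/3 = ⅔ + (1/W + V/8)/3 = ⅔ + (1/(3*W) + V/24) = ⅔ + 1/(3*W) + V/24)
U = 898 (U = 4*13² + 222 = 4*169 + 222 = 676 + 222 = 898)
U*r(-7, 1/(4 + 6)) = 898*((8 + (16 - 7)/(4 + 6))/(24*(1/(4 + 6)))) = 898*((8 + 9/10)/(24*(1/10))) = 898*((8 + (⅒)*9)/(24*(⅒))) = 898*((1/24)*10*(8 + 9/10)) = 898*((1/24)*10*(89/10)) = 898*(89/24) = 39961/12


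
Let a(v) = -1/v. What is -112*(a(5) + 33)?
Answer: -18368/5 ≈ -3673.6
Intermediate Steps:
-112*(a(5) + 33) = -112*(-1/5 + 33) = -112*(-1*⅕ + 33) = -112*(-⅕ + 33) = -112*164/5 = -18368/5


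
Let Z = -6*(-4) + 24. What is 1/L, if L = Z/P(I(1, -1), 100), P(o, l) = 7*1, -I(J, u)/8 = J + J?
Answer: 7/48 ≈ 0.14583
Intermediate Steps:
I(J, u) = -16*J (I(J, u) = -8*(J + J) = -16*J)
P(o, l) = 7
Z = 48 (Z = 24 + 24 = 48)
L = 48/7 ≈ 6.8571
1/L = 1/(48/7) = 7/48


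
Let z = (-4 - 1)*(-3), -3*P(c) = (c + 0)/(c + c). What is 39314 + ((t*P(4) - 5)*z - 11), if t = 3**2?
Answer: 78411/2 ≈ 39206.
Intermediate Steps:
P(c) = -1/6 (P(c) = -(c + 0)/(3*(c + c)) = -c/(3*(2*c)) = -c*1/(2*c)/3 = -1/3*1/2 = -1/6)
t = 9
z = 15 (z = -5*(-3) = 15)
39314 + ((t*P(4) - 5)*z - 11) = 39314 + ((9*(-1/6) - 5)*15 - 11) = 39314 + ((-3/2 - 5)*15 - 11) = 39314 + (-13/2*15 - 11) = 39314 + (-195/2 - 11) = 39314 - 217/2 = 78411/2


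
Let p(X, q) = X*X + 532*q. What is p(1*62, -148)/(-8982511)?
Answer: 74892/8982511 ≈ 0.0083375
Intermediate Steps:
p(X, q) = X**2 + 532*q
p(1*62, -148)/(-8982511) = ((1*62)**2 + 532*(-148))/(-8982511) = (62**2 - 78736)*(-1/8982511) = (3844 - 78736)*(-1/8982511) = -74892*(-1/8982511) = 74892/8982511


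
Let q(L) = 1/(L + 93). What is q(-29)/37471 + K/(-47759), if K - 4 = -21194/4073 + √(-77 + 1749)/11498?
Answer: 11950224295/466492743212608 - √418/274566491 ≈ 2.5543e-5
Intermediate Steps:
q(L) = 1/(93 + L)
K = -4902/4073 + √418/5749 (K = 4 + (-21194/4073 + √(-77 + 1749)/11498) = 4 + (-21194*1/4073 + √1672*(1/11498)) = 4 + (-21194/4073 + (2*√418)*(1/11498)) = 4 + (-21194/4073 + √418/5749) = -4902/4073 + √418/5749 ≈ -1.2000)
q(-29)/37471 + K/(-47759) = 1/((93 - 29)*37471) + (-4902/4073 + √418/5749)/(-47759) = (1/37471)/64 + (-4902/4073 + √418/5749)*(-1/47759) = (1/64)*(1/37471) + (4902/194522407 - √418/274566491) = 1/2398144 + (4902/194522407 - √418/274566491) = 11950224295/466492743212608 - √418/274566491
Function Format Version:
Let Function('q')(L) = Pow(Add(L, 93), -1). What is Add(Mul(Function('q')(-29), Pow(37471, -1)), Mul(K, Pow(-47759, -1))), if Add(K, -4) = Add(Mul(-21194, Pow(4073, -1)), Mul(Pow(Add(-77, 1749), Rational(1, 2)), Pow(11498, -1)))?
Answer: Add(Rational(11950224295, 466492743212608), Mul(Rational(-1, 274566491), Pow(418, Rational(1, 2)))) ≈ 2.5543e-5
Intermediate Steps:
Function('q')(L) = Pow(Add(93, L), -1)
K = Add(Rational(-4902, 4073), Mul(Rational(1, 5749), Pow(418, Rational(1, 2)))) (K = Add(4, Add(Mul(-21194, Pow(4073, -1)), Mul(Pow(Add(-77, 1749), Rational(1, 2)), Pow(11498, -1)))) = Add(4, Add(Mul(-21194, Rational(1, 4073)), Mul(Pow(1672, Rational(1, 2)), Rational(1, 11498)))) = Add(4, Add(Rational(-21194, 4073), Mul(Mul(2, Pow(418, Rational(1, 2))), Rational(1, 11498)))) = Add(4, Add(Rational(-21194, 4073), Mul(Rational(1, 5749), Pow(418, Rational(1, 2))))) = Add(Rational(-4902, 4073), Mul(Rational(1, 5749), Pow(418, Rational(1, 2)))) ≈ -1.2000)
Add(Mul(Function('q')(-29), Pow(37471, -1)), Mul(K, Pow(-47759, -1))) = Add(Mul(Pow(Add(93, -29), -1), Pow(37471, -1)), Mul(Add(Rational(-4902, 4073), Mul(Rational(1, 5749), Pow(418, Rational(1, 2)))), Pow(-47759, -1))) = Add(Mul(Pow(64, -1), Rational(1, 37471)), Mul(Add(Rational(-4902, 4073), Mul(Rational(1, 5749), Pow(418, Rational(1, 2)))), Rational(-1, 47759))) = Add(Mul(Rational(1, 64), Rational(1, 37471)), Add(Rational(4902, 194522407), Mul(Rational(-1, 274566491), Pow(418, Rational(1, 2))))) = Add(Rational(1, 2398144), Add(Rational(4902, 194522407), Mul(Rational(-1, 274566491), Pow(418, Rational(1, 2))))) = Add(Rational(11950224295, 466492743212608), Mul(Rational(-1, 274566491), Pow(418, Rational(1, 2))))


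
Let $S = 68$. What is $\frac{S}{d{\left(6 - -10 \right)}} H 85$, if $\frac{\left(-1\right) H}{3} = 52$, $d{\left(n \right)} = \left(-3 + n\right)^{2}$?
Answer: $- \frac{69360}{13} \approx -5335.4$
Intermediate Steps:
$H = -156$ ($H = \left(-3\right) 52 = -156$)
$\frac{S}{d{\left(6 - -10 \right)}} H 85 = \frac{68}{\left(-3 + \left(6 - -10\right)\right)^{2}} \left(-156\right) 85 = \frac{68}{\left(-3 + \left(6 + 10\right)\right)^{2}} \left(-156\right) 85 = \frac{68}{\left(-3 + 16\right)^{2}} \left(-156\right) 85 = \frac{68}{13^{2}} \left(-156\right) 85 = \frac{68}{169} \left(-156\right) 85 = \left(- \frac{816}{13}\right) 85 = - \frac{69360}{13}$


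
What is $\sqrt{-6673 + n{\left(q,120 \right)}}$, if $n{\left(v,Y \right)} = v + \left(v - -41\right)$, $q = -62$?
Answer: $2 i \sqrt{1689} \approx 82.195 i$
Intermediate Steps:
$n{\left(v,Y \right)} = 41 + 2 v$ ($n{\left(v,Y \right)} = v + \left(v + 41\right) = v + \left(41 + v\right) = 41 + 2 v$)
$\sqrt{-6673 + n{\left(q,120 \right)}} = \sqrt{-6673 + \left(41 + 2 \left(-62\right)\right)} = \sqrt{-6673 + \left(41 - 124\right)} = \sqrt{-6673 - 83} = \sqrt{-6756} = 2 i \sqrt{1689}$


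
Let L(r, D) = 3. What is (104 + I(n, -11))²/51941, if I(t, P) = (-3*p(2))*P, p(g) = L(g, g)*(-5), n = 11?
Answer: 152881/51941 ≈ 2.9434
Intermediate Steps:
p(g) = -15 (p(g) = 3*(-5) = -15)
I(t, P) = 45*P (I(t, P) = (-3*(-15))*P = 45*P)
(104 + I(n, -11))²/51941 = (104 + 45*(-11))²/51941 = (104 - 495)²*(1/51941) = (-391)²*(1/51941) = 152881*(1/51941) = 152881/51941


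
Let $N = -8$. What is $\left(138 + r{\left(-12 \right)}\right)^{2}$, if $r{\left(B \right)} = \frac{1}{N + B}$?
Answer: $\frac{7612081}{400} \approx 19030.0$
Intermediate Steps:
$r{\left(B \right)} = \frac{1}{-8 + B}$
$\left(138 + r{\left(-12 \right)}\right)^{2} = \left(138 + \frac{1}{-8 - 12}\right)^{2} = \left(138 + \frac{1}{-20}\right)^{2} = \left(138 - \frac{1}{20}\right)^{2} = \left(\frac{2759}{20}\right)^{2} = \frac{7612081}{400}$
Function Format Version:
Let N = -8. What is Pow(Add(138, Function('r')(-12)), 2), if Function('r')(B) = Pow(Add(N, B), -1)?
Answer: Rational(7612081, 400) ≈ 19030.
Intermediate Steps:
Function('r')(B) = Pow(Add(-8, B), -1)
Pow(Add(138, Function('r')(-12)), 2) = Pow(Add(138, Pow(Add(-8, -12), -1)), 2) = Pow(Add(138, Pow(-20, -1)), 2) = Pow(Add(138, Rational(-1, 20)), 2) = Pow(Rational(2759, 20), 2) = Rational(7612081, 400)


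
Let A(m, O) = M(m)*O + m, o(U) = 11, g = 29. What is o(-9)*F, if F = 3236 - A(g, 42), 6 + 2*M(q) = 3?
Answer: 35970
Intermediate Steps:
M(q) = -3/2 (M(q) = -3 + (½)*3 = -3 + 3/2 = -3/2)
A(m, O) = m - 3*O/2 (A(m, O) = -3*O/2 + m = m - 3*O/2)
F = 3270 (F = 3236 - (29 - 3/2*42) = 3236 - (29 - 63) = 3236 - 1*(-34) = 3236 + 34 = 3270)
o(-9)*F = 11*3270 = 35970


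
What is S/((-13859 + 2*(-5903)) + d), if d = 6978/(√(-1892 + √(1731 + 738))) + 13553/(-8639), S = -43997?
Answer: 380090083*√(1892 - √2469)/(2*(30141471*I + 110866744*√(1892 - √2469))) ≈ 1.7141 - 0.010857*I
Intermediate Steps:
d = -13553/8639 + 6978/√(-1892 + √2469) (d = 6978/(√(-1892 + √2469)) + 13553*(-1/8639) = 6978/√(-1892 + √2469) - 13553/8639 = -13553/8639 + 6978/√(-1892 + √2469) ≈ -1.5688 - 162.57*I)
S/((-13859 + 2*(-5903)) + d) = -43997/((-13859 + 2*(-5903)) + (-13553/8639 - 6978*I/√(1892 - √2469))) = -43997/((-13859 - 11806) + (-13553/8639 - 6978*I/√(1892 - √2469))) = -43997/(-25665 + (-13553/8639 - 6978*I/√(1892 - √2469))) = -43997/(-221733488/8639 - 6978*I/√(1892 - √2469))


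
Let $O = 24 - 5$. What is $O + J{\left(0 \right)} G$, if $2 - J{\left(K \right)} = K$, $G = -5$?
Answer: $9$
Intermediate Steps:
$J{\left(K \right)} = 2 - K$
$O = 19$
$O + J{\left(0 \right)} G = 19 + \left(2 - 0\right) \left(-5\right) = 19 + \left(2 + 0\right) \left(-5\right) = 19 + 2 \left(-5\right) = 19 - 10 = 9$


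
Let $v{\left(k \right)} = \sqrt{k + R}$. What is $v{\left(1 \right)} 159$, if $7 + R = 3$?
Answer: $159 i \sqrt{3} \approx 275.4 i$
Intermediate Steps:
$R = -4$ ($R = -7 + 3 = -4$)
$v{\left(k \right)} = \sqrt{-4 + k}$ ($v{\left(k \right)} = \sqrt{k - 4} = \sqrt{-4 + k}$)
$v{\left(1 \right)} 159 = \sqrt{-4 + 1} \cdot 159 = \sqrt{-3} \cdot 159 = i \sqrt{3} \cdot 159 = 159 i \sqrt{3}$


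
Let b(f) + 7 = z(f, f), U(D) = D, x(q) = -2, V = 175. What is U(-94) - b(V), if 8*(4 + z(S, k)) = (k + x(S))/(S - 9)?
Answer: -110397/1328 ≈ -83.130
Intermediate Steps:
z(S, k) = -4 + (-2 + k)/(8*(-9 + S)) (z(S, k) = -4 + ((k - 2)/(S - 9))/8 = -4 + ((-2 + k)/(-9 + S))/8 = -4 + (-2 + k)/(8*(-9 + S)))
b(f) = -7 + (286 - 31*f)/(8*(-9 + f)) (b(f) = -7 + (286 + f - 32*f)/(8*(-9 + f)) = -7 + (286 - 31*f)/(8*(-9 + f)))
U(-94) - b(V) = -94 - (790 - 87*175)/(8*(-9 + 175)) = -94 - (790 - 15225)/(8*166) = -94 - (-14435)/(8*166) = -94 - 1*(-14435/1328) = -94 + 14435/1328 = -110397/1328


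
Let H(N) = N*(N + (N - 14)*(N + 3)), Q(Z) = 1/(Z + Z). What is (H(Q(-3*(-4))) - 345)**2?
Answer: 22979665151521/191102976 ≈ 1.2025e+5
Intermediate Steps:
Q(Z) = 1/(2*Z)
H(N) = N*(N + (-14 + N)*(3 + N))
(H(Q(-3*(-4))) - 345)**2 = ((1/(2*((-3*(-4)))))*(-42 + (1/(2*((-3*(-4)))))**2 - 5/((-3*(-4)))) - 345)**2 = (((1/2)/12)*(-42 + ((1/2)/12)**2 - 5/12) - 345)**2 = (((1/2)*(1/12))*(-42 + ((1/2)*(1/12))**2 - 5/12) - 345)**2 = ((-42 + (1/24)**2 - 10*1/24)/24 - 345)**2 = ((-42 + 1/576 - 5/12)/24 - 345)**2 = ((1/24)*(-24431/576) - 345)**2 = (-24431/13824 - 345)**2 = (-4793711/13824)**2 = 22979665151521/191102976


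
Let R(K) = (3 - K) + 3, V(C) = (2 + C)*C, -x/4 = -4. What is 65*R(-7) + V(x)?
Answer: 1133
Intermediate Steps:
x = 16 (x = -4*(-4) = 16)
V(C) = C*(2 + C)
R(K) = 6 - K
65*R(-7) + V(x) = 65*(6 - 1*(-7)) + 16*(2 + 16) = 65*(6 + 7) + 16*18 = 65*13 + 288 = 845 + 288 = 1133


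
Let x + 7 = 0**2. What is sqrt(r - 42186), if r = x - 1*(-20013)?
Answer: 2*I*sqrt(5545) ≈ 148.93*I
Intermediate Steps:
x = -7 (x = -7 + 0**2 = -7 + 0 = -7)
r = 20006 (r = -7 - 1*(-20013) = -7 + 20013 = 20006)
sqrt(r - 42186) = sqrt(20006 - 42186) = sqrt(-22180) = 2*I*sqrt(5545)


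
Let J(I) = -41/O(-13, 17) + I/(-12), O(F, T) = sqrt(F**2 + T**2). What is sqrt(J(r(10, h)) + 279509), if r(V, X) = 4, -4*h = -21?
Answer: sqrt(527677703592 - 169002*sqrt(458))/1374 ≈ 528.68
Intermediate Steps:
h = 21/4 (h = -1/4*(-21) = 21/4 ≈ 5.2500)
J(I) = -41*sqrt(458)/458 - I/12 (J(I) = -41/sqrt((-13)**2 + 17**2) + I/(-12) = -41/sqrt(169 + 289) + I*(-1/12) = -41*sqrt(458)/458 - I/12)
sqrt(J(r(10, h)) + 279509) = sqrt((-41*sqrt(458)/458 - 1/12*4) + 279509) = sqrt((-41*sqrt(458)/458 - 1/3) + 279509) = sqrt((-1/3 - 41*sqrt(458)/458) + 279509) = sqrt(838526/3 - 41*sqrt(458)/458)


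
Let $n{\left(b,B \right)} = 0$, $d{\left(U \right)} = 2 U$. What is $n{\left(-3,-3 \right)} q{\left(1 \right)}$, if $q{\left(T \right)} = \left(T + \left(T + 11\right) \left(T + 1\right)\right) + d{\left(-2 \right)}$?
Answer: $0$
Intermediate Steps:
$q{\left(T \right)} = -4 + T + \left(1 + T\right) \left(11 + T\right)$ ($q{\left(T \right)} = \left(T + \left(T + 11\right) \left(T + 1\right)\right) + 2 \left(-2\right) = \left(T + \left(11 + T\right) \left(1 + T\right)\right) - 4 = \left(T + \left(1 + T\right) \left(11 + T\right)\right) - 4 = -4 + T + \left(1 + T\right) \left(11 + T\right)$)
$n{\left(-3,-3 \right)} q{\left(1 \right)} = 0 \left(7 + 1^{2} + 13 \cdot 1\right) = 0 \left(7 + 1 + 13\right) = 0 \cdot 21 = 0$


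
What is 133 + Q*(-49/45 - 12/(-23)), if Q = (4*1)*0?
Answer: 133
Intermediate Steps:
Q = 0 (Q = 4*0 = 0)
133 + Q*(-49/45 - 12/(-23)) = 133 + 0*(-49/45 - 12/(-23)) = 133 + 0*(-49*1/45 - 12*(-1/23)) = 133 + 0*(-49/45 + 12/23) = 133 + 0*(-587/1035) = 133 + 0 = 133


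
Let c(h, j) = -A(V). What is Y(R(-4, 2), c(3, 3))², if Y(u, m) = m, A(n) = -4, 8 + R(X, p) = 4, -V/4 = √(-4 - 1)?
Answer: 16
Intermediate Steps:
V = -4*I*√5 (V = -4*√(-4 - 1) = -4*I*√5 ≈ -8.9443*I)
R(X, p) = -4 (R(X, p) = -8 + 4 = -4)
c(h, j) = 4 (c(h, j) = -1*(-4) = 4)
Y(R(-4, 2), c(3, 3))² = 4² = 16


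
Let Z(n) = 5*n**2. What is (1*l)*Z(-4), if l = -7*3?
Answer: -1680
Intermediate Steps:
l = -21
(1*l)*Z(-4) = (1*(-21))*(5*(-4)**2) = -105*16 = -21*80 = -1680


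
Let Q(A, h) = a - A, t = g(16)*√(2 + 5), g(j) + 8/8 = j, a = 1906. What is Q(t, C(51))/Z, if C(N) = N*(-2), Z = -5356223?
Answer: -1906/5356223 + 15*√7/5356223 ≈ -0.00034844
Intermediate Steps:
C(N) = -2*N
g(j) = -1 + j
t = 15*√7 (t = (-1 + 16)*√(2 + 5) = 15*√7 ≈ 39.686)
Q(A, h) = 1906 - A
Q(t, C(51))/Z = (1906 - 15*√7)/(-5356223) = (1906 - 15*√7)*(-1/5356223) = -1906/5356223 + 15*√7/5356223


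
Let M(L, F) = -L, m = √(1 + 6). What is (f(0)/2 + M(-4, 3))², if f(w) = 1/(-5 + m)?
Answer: 1208/81 - 139*√7/648 ≈ 14.346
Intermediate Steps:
m = √7 ≈ 2.6458
f(w) = 1/(-5 + √7)
(f(0)/2 + M(-4, 3))² = ((-5/18 - √7/18)/2 - 1*(-4))² = ((-5/18 - √7/18)*(½) + 4)² = ((-5/36 - √7/36) + 4)² = (139/36 - √7/36)²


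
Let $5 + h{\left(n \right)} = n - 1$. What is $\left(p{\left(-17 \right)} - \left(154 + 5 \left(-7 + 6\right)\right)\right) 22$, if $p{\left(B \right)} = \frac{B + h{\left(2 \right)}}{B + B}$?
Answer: $- \frac{55495}{17} \approx -3264.4$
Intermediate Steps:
$h{\left(n \right)} = -6 + n$ ($h{\left(n \right)} = -5 + \left(n - 1\right) = -5 + \left(-1 + n\right) = -6 + n$)
$p{\left(B \right)} = \frac{-4 + B}{2 B}$ ($p{\left(B \right)} = \frac{B + \left(-6 + 2\right)}{B + B} = \frac{B - 4}{2 B} = \left(-4 + B\right) \frac{1}{2 B} = \frac{-4 + B}{2 B}$)
$\left(p{\left(-17 \right)} - \left(154 + 5 \left(-7 + 6\right)\right)\right) 22 = \left(\frac{-4 - 17}{2 \left(-17\right)} - \left(154 + 5 \left(-7 + 6\right)\right)\right) 22 = \left(\frac{1}{2} \left(- \frac{1}{17}\right) \left(-21\right) - \left(154 + 5 \left(-1\right)\right)\right) 22 = \left(\frac{21}{34} - 149\right) 22 = \left(- \frac{5045}{34}\right) 22 = - \frac{55495}{17}$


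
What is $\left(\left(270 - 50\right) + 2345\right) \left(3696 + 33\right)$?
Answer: $9564885$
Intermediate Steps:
$\left(\left(270 - 50\right) + 2345\right) \left(3696 + 33\right) = \left(\left(270 - 50\right) + 2345\right) 3729 = \left(220 + 2345\right) 3729 = 2565 \cdot 3729 = 9564885$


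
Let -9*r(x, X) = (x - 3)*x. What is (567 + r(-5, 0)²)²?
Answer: 2258815729/6561 ≈ 3.4428e+5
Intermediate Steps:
r(x, X) = -x*(-3 + x)/9 (r(x, X) = -(x - 3)*x/9 = -(-3 + x)*x/9 = -x*(-3 + x)/9)
(567 + r(-5, 0)²)² = (567 + ((⅑)*(-5)*(3 - 1*(-5)))²)² = (567 + ((⅑)*(-5)*(3 + 5))²)² = (567 + ((⅑)*(-5)*8)²)² = (567 + (-40/9)²)² = (567 + 1600/81)² = (47527/81)² = 2258815729/6561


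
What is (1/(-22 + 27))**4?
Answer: 1/625 ≈ 0.0016000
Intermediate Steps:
(1/(-22 + 27))**4 = (1/5)**4 = 1/625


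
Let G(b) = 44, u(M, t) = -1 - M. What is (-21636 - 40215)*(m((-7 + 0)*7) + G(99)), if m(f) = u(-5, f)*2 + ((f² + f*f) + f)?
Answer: -297194055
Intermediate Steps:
m(f) = 8 + f + 2*f² (m(f) = (-1 - 1*(-5))*2 + ((f² + f*f) + f) = (-1 + 5)*2 + ((f² + f²) + f) = 4*2 + (2*f² + f) = 8 + (f + 2*f²) = 8 + f + 2*f²)
(-21636 - 40215)*(m((-7 + 0)*7) + G(99)) = (-21636 - 40215)*((8 + (-7 + 0)*7 + 2*((-7 + 0)*7)²) + 44) = -61851*((8 - 7*7 + 2*(-7*7)²) + 44) = -61851*((8 - 49 + 2*(-49)²) + 44) = -61851*((8 - 49 + 2*2401) + 44) = -61851*((8 - 49 + 4802) + 44) = -61851*(4761 + 44) = -61851*4805 = -297194055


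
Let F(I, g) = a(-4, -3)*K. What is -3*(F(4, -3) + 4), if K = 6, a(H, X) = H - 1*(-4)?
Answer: -12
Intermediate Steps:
a(H, X) = 4 + H (a(H, X) = H + 4 = 4 + H)
F(I, g) = 0 (F(I, g) = (4 - 4)*6 = 0*6 = 0)
-3*(F(4, -3) + 4) = -3*(0 + 4) = -3*4 = -12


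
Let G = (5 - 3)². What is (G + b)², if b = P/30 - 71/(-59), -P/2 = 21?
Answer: 1258884/87025 ≈ 14.466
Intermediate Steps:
P = -42 (P = -2*21 = -42)
G = 4 (G = 2² = 4)
b = -58/295 (b = -42/30 - 71/(-59) = -42*1/30 - 71*(-1/59) = -7/5 + 71/59 = -58/295 ≈ -0.19661)
(G + b)² = (4 - 58/295)² = (1122/295)² = 1258884/87025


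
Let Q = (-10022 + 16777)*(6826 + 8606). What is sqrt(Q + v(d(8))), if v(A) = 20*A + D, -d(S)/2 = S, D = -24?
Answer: 8*sqrt(1628794) ≈ 10210.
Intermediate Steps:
d(S) = -2*S
Q = 104243160 (Q = 6755*15432 = 104243160)
v(A) = -24 + 20*A (v(A) = 20*A - 24 = -24 + 20*A)
sqrt(Q + v(d(8))) = sqrt(104243160 + (-24 + 20*(-2*8))) = sqrt(104243160 + (-24 + 20*(-16))) = sqrt(104243160 + (-24 - 320)) = sqrt(104243160 - 344) = sqrt(104242816) = 8*sqrt(1628794)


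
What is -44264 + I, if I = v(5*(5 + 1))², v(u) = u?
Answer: -43364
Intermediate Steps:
I = 900 (I = (5*(5 + 1))² = (5*6)² = 30² = 900)
-44264 + I = -44264 + 900 = -43364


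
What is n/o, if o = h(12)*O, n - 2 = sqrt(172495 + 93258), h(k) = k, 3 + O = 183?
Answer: 1/1080 + sqrt(265753)/2160 ≈ 0.23959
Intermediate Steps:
O = 180 (O = -3 + 183 = 180)
n = 2 + sqrt(265753) (n = 2 + sqrt(172495 + 93258) = 2 + sqrt(265753) ≈ 517.51)
o = 2160 (o = 12*180 = 2160)
n/o = (2 + sqrt(265753))/2160 = (2 + sqrt(265753))*(1/2160) = 1/1080 + sqrt(265753)/2160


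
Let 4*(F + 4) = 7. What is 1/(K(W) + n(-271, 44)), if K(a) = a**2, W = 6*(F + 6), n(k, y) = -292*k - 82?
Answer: 4/318225 ≈ 1.2570e-5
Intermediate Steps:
F = -9/4 (F = -4 + (1/4)*7 = -4 + 7/4 = -9/4 ≈ -2.2500)
n(k, y) = -82 - 292*k
W = 45/2 (W = 6*(-9/4 + 6) = 6*(15/4) = 45/2 ≈ 22.500)
1/(K(W) + n(-271, 44)) = 1/((45/2)**2 + (-82 - 292*(-271))) = 1/(2025/4 + (-82 + 79132)) = 1/(2025/4 + 79050) = 1/(318225/4) = 4/318225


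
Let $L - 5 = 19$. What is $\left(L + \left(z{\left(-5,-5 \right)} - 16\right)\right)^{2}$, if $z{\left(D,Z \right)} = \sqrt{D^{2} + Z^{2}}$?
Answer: $114 + 80 \sqrt{2} \approx 227.14$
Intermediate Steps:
$L = 24$ ($L = 5 + 19 = 24$)
$\left(L + \left(z{\left(-5,-5 \right)} - 16\right)\right)^{2} = \left(24 + \left(\sqrt{\left(-5\right)^{2} + \left(-5\right)^{2}} - 16\right)\right)^{2} = \left(24 - \left(16 - \sqrt{25 + 25}\right)\right)^{2} = \left(24 - \left(16 - \sqrt{50}\right)\right)^{2} = \left(24 - \left(16 - 5 \sqrt{2}\right)\right)^{2} = \left(8 + 5 \sqrt{2}\right)^{2}$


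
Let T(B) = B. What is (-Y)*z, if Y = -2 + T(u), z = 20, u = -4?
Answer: 120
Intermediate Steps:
Y = -6 (Y = -2 - 4 = -6)
(-Y)*z = -1*(-6)*20 = 6*20 = 120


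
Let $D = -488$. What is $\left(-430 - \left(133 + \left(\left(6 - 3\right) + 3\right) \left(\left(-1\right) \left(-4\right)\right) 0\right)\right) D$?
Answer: $274744$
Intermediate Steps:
$\left(-430 - \left(133 + \left(\left(6 - 3\right) + 3\right) \left(\left(-1\right) \left(-4\right)\right) 0\right)\right) D = \left(-430 - \left(133 + \left(\left(6 - 3\right) + 3\right) \left(\left(-1\right) \left(-4\right)\right) 0\right)\right) \left(-488\right) = \left(-430 - \left(133 + \left(3 + 3\right) 4 \cdot 0\right)\right) \left(-488\right) = \left(-430 - \left(133 + 6 \cdot 4 \cdot 0\right)\right) \left(-488\right) = \left(-430 - \left(133 + 24 \cdot 0\right)\right) \left(-488\right) = \left(-430 - 133\right) \left(-488\right) = \left(-563\right) \left(-488\right) = 274744$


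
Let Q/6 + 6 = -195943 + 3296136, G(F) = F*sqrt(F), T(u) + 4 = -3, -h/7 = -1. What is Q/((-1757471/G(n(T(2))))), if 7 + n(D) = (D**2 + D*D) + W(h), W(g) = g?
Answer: -12760369692*sqrt(2)/1757471 ≈ -10268.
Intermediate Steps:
h = 7 (h = -7*(-1) = 7)
T(u) = -7 (T(u) = -4 - 3 = -7)
n(D) = 2*D**2 (n(D) = -7 + ((D**2 + D*D) + 7) = -7 + ((D**2 + D**2) + 7) = -7 + (2*D**2 + 7) = -7 + (7 + 2*D**2) = 2*D**2)
G(F) = F**(3/2)
Q = 18601122 (Q = -36 + 6*(-195943 + 3296136) = -36 + 6*3100193 = -36 + 18601158 = 18601122)
Q/((-1757471/G(n(T(2))))) = 18601122/((-1757471*sqrt(2)/1372)) = 18601122*(-686*sqrt(2)/1757471) = -12760369692*sqrt(2)/1757471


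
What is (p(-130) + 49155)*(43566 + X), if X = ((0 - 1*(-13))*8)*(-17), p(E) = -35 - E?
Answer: 2058551500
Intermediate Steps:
X = -1768 (X = ((0 + 13)*8)*(-17) = (13*8)*(-17) = 104*(-17) = -1768)
(p(-130) + 49155)*(43566 + X) = ((-35 - 1*(-130)) + 49155)*(43566 - 1768) = ((-35 + 130) + 49155)*41798 = (95 + 49155)*41798 = 49250*41798 = 2058551500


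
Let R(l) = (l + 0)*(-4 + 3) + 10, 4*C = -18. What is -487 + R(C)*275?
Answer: 7001/2 ≈ 3500.5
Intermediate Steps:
C = -9/2 (C = (¼)*(-18) = -9/2 ≈ -4.5000)
R(l) = 10 - l (R(l) = l*(-1) + 10 = -l + 10 = 10 - l)
-487 + R(C)*275 = -487 + (10 - 1*(-9/2))*275 = -487 + (10 + 9/2)*275 = -487 + (29/2)*275 = -487 + 7975/2 = 7001/2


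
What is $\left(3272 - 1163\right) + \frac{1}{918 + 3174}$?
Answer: $\frac{8630029}{4092} \approx 2109.0$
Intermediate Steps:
$\left(3272 - 1163\right) + \frac{1}{918 + 3174} = 2109 + \frac{1}{4092} = \frac{8630029}{4092}$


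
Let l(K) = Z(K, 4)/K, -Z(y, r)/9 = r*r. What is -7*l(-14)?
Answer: -72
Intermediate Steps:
Z(y, r) = -9*r² (Z(y, r) = -9*r*r = -9*r²)
l(K) = -144/K (l(K) = (-9*4²)/K = (-9*16)/K = -144/K)
-7*l(-14) = -(-1008)/(-14) = -(-1008)*(-1)/14 = -7*72/7 = -72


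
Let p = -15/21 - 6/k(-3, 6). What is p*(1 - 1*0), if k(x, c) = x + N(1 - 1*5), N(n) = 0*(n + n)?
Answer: 9/7 ≈ 1.2857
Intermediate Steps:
N(n) = 0 (N(n) = 0*(2*n) = 0)
k(x, c) = x (k(x, c) = x + 0 = x)
p = 9/7 (p = -15/21 - 6/(-3) = -15*1/21 - 6*(-⅓) = -5/7 + 2 = 9/7 ≈ 1.2857)
p*(1 - 1*0) = 9*(1 - 1*0)/7 = 9*(1 + 0)/7 = (9/7)*1 = 9/7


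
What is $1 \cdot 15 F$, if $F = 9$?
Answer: $135$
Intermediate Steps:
$1 \cdot 15 F = 1 \cdot 15 \cdot 9 = 15 \cdot 9 = 135$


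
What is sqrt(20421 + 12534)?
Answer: 13*sqrt(195) ≈ 181.54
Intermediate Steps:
sqrt(20421 + 12534) = sqrt(32955) = 13*sqrt(195)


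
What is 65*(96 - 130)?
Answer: -2210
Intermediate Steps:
65*(96 - 130) = 65*(-34) = -2210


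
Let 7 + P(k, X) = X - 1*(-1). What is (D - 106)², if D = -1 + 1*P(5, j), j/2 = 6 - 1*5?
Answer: 12321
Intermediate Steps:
j = 2 (j = 2*(6 - 1*5) = 2*(6 - 5) = 2*1 = 2)
P(k, X) = -6 + X (P(k, X) = -7 + (X - 1*(-1)) = -7 + (X + 1) = -7 + (1 + X) = -6 + X)
D = -5 (D = -1 + 1*(-6 + 2) = -1 + 1*(-4) = -1 - 4 = -5)
(D - 106)² = (-5 - 106)² = (-111)² = 12321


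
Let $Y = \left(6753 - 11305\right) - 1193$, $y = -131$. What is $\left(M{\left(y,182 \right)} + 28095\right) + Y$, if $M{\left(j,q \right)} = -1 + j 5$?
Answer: $21694$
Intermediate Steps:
$M{\left(j,q \right)} = -1 + 5 j$
$Y = -5745$ ($Y = -4552 - 1193 = -5745$)
$\left(M{\left(y,182 \right)} + 28095\right) + Y = \left(\left(-1 + 5 \left(-131\right)\right) + 28095\right) - 5745 = \left(\left(-1 - 655\right) + 28095\right) - 5745 = \left(-656 + 28095\right) - 5745 = 27439 - 5745 = 21694$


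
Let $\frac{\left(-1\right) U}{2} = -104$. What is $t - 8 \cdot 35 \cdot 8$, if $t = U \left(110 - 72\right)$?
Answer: $5664$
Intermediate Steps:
$U = 208$ ($U = \left(-2\right) \left(-104\right) = 208$)
$t = 7904$ ($t = 208 \left(110 - 72\right) = 208 \cdot 38 = 7904$)
$t - 8 \cdot 35 \cdot 8 = 7904 - 8 \cdot 35 \cdot 8 = 7904 - 280 \cdot 8 = 7904 - 2240 = 5664$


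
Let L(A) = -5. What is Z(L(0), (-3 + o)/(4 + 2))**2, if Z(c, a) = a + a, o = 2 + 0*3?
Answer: 1/9 ≈ 0.11111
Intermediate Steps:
o = 2 (o = 2 + 0 = 2)
Z(c, a) = 2*a
Z(L(0), (-3 + o)/(4 + 2))**2 = (2*((-3 + 2)/(4 + 2)))**2 = (2*(-1/6))**2 = (-1/3)**2 = 1/9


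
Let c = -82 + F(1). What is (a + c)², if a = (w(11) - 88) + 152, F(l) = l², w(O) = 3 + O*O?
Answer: 11449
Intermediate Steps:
w(O) = 3 + O²
c = -81 (c = -82 + 1² = -82 + 1 = -81)
a = 188 (a = ((3 + 11²) - 88) + 152 = ((3 + 121) - 88) + 152 = (124 - 88) + 152 = 36 + 152 = 188)
(a + c)² = (188 - 81)² = 107² = 11449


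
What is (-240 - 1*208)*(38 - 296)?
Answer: 115584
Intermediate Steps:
(-240 - 1*208)*(38 - 296) = (-240 - 208)*(-258) = -448*(-258) = 115584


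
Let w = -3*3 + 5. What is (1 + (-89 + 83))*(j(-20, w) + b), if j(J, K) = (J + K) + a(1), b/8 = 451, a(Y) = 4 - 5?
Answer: -17915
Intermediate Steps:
a(Y) = -1
w = -4 (w = -9 + 5 = -4)
b = 3608 (b = 8*451 = 3608)
j(J, K) = -1 + J + K (j(J, K) = (J + K) - 1 = -1 + J + K)
(1 + (-89 + 83))*(j(-20, w) + b) = (1 + (-89 + 83))*((-1 - 20 - 4) + 3608) = (1 - 6)*(-25 + 3608) = -5*3583 = -17915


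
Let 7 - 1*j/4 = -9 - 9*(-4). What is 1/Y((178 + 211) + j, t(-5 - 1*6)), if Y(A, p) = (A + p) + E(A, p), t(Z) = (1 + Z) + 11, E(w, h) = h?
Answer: 1/311 ≈ 0.0032154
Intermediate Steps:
t(Z) = 12 + Z
j = -80 (j = 28 - 4*(-9 - 9*(-4)) = 28 - 4*(-9 + 36) = 28 - 4*27 = 28 - 108 = -80)
Y(A, p) = A + 2*p (Y(A, p) = (A + p) + p = A + 2*p)
1/Y((178 + 211) + j, t(-5 - 1*6)) = 1/(((178 + 211) - 80) + 2*(12 + (-5 - 1*6))) = 1/((389 - 80) + 2*(12 + (-5 - 6))) = 1/(309 + 2*(12 - 11)) = 1/(309 + 2*1) = 1/(309 + 2) = 1/311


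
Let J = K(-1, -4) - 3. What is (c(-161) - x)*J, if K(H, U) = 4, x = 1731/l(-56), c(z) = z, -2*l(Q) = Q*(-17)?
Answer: -74905/476 ≈ -157.36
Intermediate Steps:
l(Q) = 17*Q/2 (l(Q) = -Q*(-17)/2 = -(-17)*Q/2 = 17*Q/2)
x = -1731/476 (x = 1731/(((17/2)*(-56))) = 1731/(-476) = 1731*(-1/476) = -1731/476 ≈ -3.6366)
J = 1 (J = 4 - 3 = 1)
(c(-161) - x)*J = (-161 - 1*(-1731/476))*1 = (-161 + 1731/476)*1 = -74905/476*1 = -74905/476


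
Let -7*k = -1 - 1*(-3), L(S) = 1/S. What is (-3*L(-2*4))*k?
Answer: -3/28 ≈ -0.10714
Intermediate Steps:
L(S) = 1/S
k = -2/7 (k = -(-1 - 1*(-3))/7 = -(-1 + 3)/7 = -⅐*2 = -2/7 ≈ -0.28571)
(-3*L(-2*4))*k = -3/((-2*4))*(-2/7) = -3/(-8)*(-2/7) = -3*(-⅛)*(-2/7) = (3/8)*(-2/7) = -3/28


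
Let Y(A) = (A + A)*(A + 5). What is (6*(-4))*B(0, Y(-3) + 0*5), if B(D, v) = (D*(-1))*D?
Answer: 0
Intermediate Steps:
Y(A) = 2*A*(5 + A) (Y(A) = (2*A)*(5 + A) = 2*A*(5 + A))
B(D, v) = -D² (B(D, v) = (-D)*D = -D²)
(6*(-4))*B(0, Y(-3) + 0*5) = (6*(-4))*(-1*0²) = -(-24)*0 = -24*0 = 0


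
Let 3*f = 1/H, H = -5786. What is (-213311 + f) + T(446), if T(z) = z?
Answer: -3694910671/17358 ≈ -2.1287e+5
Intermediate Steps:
f = -1/17358 (f = (⅓)/(-5786) = (⅓)*(-1/5786) = -1/17358 ≈ -5.7610e-5)
(-213311 + f) + T(446) = (-213311 - 1/17358) + 446 = -3702652339/17358 + 446 = -3694910671/17358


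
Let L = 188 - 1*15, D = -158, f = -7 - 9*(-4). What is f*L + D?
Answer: 4859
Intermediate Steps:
f = 29 (f = -7 + 36 = 29)
L = 173 (L = 188 - 15 = 173)
f*L + D = 29*173 - 158 = 5017 - 158 = 4859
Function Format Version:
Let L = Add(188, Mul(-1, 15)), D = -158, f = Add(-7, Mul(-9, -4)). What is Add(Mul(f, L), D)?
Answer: 4859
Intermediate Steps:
f = 29 (f = Add(-7, 36) = 29)
L = 173 (L = Add(188, -15) = 173)
Add(Mul(f, L), D) = Add(Mul(29, 173), -158) = Add(5017, -158) = 4859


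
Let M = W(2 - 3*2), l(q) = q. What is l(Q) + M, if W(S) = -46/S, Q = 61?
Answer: 145/2 ≈ 72.500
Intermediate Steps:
M = 23/2 (M = -46/(2 - 3*2) = -46/(2 - 6) = -46/(-4) = -46*(-¼) = 23/2 ≈ 11.500)
l(Q) + M = 61 + 23/2 = 145/2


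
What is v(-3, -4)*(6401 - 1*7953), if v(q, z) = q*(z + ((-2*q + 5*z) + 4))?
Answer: -65184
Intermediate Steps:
v(q, z) = q*(4 - 2*q + 6*z) (v(q, z) = q*(z + (4 - 2*q + 5*z)) = q*(4 - 2*q + 6*z))
v(-3, -4)*(6401 - 1*7953) = (2*(-3)*(2 - 1*(-3) + 3*(-4)))*(6401 - 1*7953) = (2*(-3)*(2 + 3 - 12))*(6401 - 7953) = (2*(-3)*(-7))*(-1552) = 42*(-1552) = -65184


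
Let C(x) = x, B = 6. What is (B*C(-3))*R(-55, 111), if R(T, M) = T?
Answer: 990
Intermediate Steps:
(B*C(-3))*R(-55, 111) = (6*(-3))*(-55) = -18*(-55) = 990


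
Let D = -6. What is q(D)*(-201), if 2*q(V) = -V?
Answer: -603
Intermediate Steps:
q(V) = -V/2 (q(V) = (-V)/2 = -V/2)
q(D)*(-201) = -½*(-6)*(-201) = 3*(-201) = -603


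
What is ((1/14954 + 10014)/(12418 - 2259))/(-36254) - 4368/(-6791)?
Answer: 24056283759166405/37402273145965004 ≈ 0.64318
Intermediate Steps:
((1/14954 + 10014)/(12418 - 2259))/(-36254) - 4368/(-6791) = ((1/14954 + 10014)/10159)*(-1/36254) - 4368*(-1/6791) = ((149749357/14954)*(1/10159))*(-1/36254) + 4368/6791 = (149749357/151917686)*(-1/36254) + 4368/6791 = -149749357/5507623788244 + 4368/6791 = 24056283759166405/37402273145965004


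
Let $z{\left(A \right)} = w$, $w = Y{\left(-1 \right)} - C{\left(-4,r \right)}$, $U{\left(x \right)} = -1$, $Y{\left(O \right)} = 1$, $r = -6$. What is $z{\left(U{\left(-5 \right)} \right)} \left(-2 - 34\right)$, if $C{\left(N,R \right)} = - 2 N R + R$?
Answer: $-1980$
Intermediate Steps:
$C{\left(N,R \right)} = R - 2 N R$ ($C{\left(N,R \right)} = - 2 N R + R = R - 2 N R$)
$w = 55$ ($w = 1 - - 6 \left(1 - -8\right) = 1 - - 6 \left(1 + 8\right) = 1 - \left(-6\right) 9 = 1 - -54 = 1 + 54 = 55$)
$z{\left(A \right)} = 55$
$z{\left(U{\left(-5 \right)} \right)} \left(-2 - 34\right) = 55 \left(-2 - 34\right) = 55 \left(-36\right) = -1980$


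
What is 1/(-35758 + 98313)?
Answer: 1/62555 ≈ 1.5986e-5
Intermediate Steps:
1/(-35758 + 98313) = 1/62555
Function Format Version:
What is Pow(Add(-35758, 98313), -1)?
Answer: Rational(1, 62555) ≈ 1.5986e-5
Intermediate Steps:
Pow(Add(-35758, 98313), -1) = Pow(62555, -1) = Rational(1, 62555)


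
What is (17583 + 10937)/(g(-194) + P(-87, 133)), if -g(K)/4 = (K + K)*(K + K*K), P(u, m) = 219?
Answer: 28520/58110203 ≈ 0.00049079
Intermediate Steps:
g(K) = -8*K*(K + K²) (g(K) = -4*(K + K)*(K + K*K) = -4*2*K*(K + K²) = -8*K*(K + K²))
(17583 + 10937)/(g(-194) + P(-87, 133)) = (17583 + 10937)/(8*(-194)²*(-1 - 1*(-194)) + 219) = 28520/(8*37636*(-1 + 194) + 219) = 28520/(8*37636*193 + 219) = 28520/(58109984 + 219) = 28520/58110203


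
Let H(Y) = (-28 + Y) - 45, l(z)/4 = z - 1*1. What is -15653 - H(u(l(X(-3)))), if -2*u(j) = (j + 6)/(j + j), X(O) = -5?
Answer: -249277/16 ≈ -15580.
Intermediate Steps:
l(z) = -4 + 4*z (l(z) = 4*(z - 1*1) = 4*(z - 1) = 4*(-1 + z) = -4 + 4*z)
u(j) = -(6 + j)/(4*j) (u(j) = -(j + 6)/(2*(j + j)) = -(6 + j)/(2*(2*j)) = -(6 + j)*1/(2*j)/2 = -(6 + j)/(4*j))
H(Y) = -73 + Y
-15653 - H(u(l(X(-3)))) = -15653 - (-73 + (-6 - (-4 + 4*(-5)))/(4*(-4 + 4*(-5)))) = -15653 - (-73 + (-6 - (-4 - 20))/(4*(-4 - 20))) = -15653 - (-73 + (1/4)*(-6 - 1*(-24))/(-24)) = -15653 - (-73 + (1/4)*(-1/24)*(-6 + 24)) = -15653 - (-73 + (1/4)*(-1/24)*18) = -15653 - (-73 - 3/16) = -15653 - 1*(-1171/16) = -15653 + 1171/16 = -249277/16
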